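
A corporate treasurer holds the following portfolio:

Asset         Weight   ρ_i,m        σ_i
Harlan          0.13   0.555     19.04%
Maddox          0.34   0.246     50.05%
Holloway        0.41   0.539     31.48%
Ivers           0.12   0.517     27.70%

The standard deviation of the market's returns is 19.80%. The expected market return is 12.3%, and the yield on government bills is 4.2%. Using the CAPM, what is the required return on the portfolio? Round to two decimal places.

10.02%

β_Harlan = 0.555 × 19.04% / 19.80% = 0.5337
β_Maddox = 0.246 × 50.05% / 19.80% = 0.6218
β_Holloway = 0.539 × 31.48% / 19.80% = 0.8570
β_Ivers = 0.517 × 27.70% / 19.80% = 0.7233
β_P = Σ w_i β_i = 0.13×0.5337 + 0.34×0.6218 + 0.41×0.8570 + 0.12×0.7233 = 0.7190
MRP = 12.3% − 4.2% = 8.10%
E(R_P) = R_f + β_P × MRP = 4.2% + 0.7190 × 8.1% = 10.02%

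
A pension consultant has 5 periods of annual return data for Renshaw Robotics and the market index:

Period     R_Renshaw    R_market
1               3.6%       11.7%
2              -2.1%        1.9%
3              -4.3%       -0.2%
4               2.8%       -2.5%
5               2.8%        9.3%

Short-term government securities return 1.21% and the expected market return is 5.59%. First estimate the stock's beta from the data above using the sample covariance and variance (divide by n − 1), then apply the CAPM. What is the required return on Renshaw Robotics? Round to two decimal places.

Mean R_i = (3.6 − 2.1 − 4.3 + 2.8 + 2.8) / 5 = 0.5600%
Mean R_m = (11.7 + 1.9 − 0.2 − 2.5 + 9.3) / 5 = 4.0400%
Σ(R_i − R̄_i)(R_m − R̄_m) = 46.7180  ⇒  Cov = 46.7180 / 4 = 11.6795
Σ(R_m − R̄_m)² = 151.6720  ⇒  Var(R_m) = 151.6720 / 4 = 37.9180
β = Cov / Var(R_m) = 11.6795 / 37.9180 = 0.3080
MRP = 5.59% − 1.21% = 4.38%
E(R) = R_f + β × MRP = 1.21% + 0.3080 × 4.38% = 2.56%

2.56%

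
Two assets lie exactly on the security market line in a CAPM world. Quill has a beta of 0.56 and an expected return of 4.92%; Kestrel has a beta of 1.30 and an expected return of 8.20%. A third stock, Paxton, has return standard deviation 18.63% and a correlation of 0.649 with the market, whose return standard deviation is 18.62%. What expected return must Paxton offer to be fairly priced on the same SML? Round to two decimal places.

MRP = (8.20% − 4.92%) / (1.30 − 0.56) = 4.4324%
R_f = 4.92% − 0.56 × 4.4324% = 2.4379%
β_Paxton = ρ·σ_i/σ_m = 0.649 × 18.63 / 18.62 = 0.6493
E(R_Paxton) = R_f + β × MRP = 2.4379% + 0.6493 × 4.4324% = 5.32%

5.32%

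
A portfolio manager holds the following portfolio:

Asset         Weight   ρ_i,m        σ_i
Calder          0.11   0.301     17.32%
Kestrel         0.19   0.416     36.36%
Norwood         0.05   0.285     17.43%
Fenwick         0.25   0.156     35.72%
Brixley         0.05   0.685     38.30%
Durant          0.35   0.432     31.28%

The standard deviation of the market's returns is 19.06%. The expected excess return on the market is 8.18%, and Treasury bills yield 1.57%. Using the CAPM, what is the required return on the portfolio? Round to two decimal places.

6.35%

β_Calder = 0.301 × 17.32% / 19.06% = 0.2735
β_Kestrel = 0.416 × 36.36% / 19.06% = 0.7936
β_Norwood = 0.285 × 17.43% / 19.06% = 0.2606
β_Fenwick = 0.156 × 35.72% / 19.06% = 0.2924
β_Brixley = 0.685 × 38.30% / 19.06% = 1.3765
β_Durant = 0.432 × 31.28% / 19.06% = 0.7090
β_P = Σ w_i β_i = 0.11×0.2735 + 0.19×0.7936 + 0.05×0.2606 + 0.25×0.2924 + 0.05×1.3765 + 0.35×0.7090 = 0.5840
E(R_P) = R_f + β_P × MRP = 1.57% + 0.5840 × 8.18% = 6.35%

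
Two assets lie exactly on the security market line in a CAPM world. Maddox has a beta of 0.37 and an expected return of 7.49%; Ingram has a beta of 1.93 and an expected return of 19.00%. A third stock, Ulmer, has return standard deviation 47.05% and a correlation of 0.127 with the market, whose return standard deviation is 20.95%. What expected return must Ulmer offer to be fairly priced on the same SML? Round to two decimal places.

6.86%

MRP = (19.00% − 7.49%) / (1.93 − 0.37) = 7.3782%
R_f = 7.49% − 0.37 × 7.3782% = 4.7601%
β_Ulmer = ρ·σ_i/σ_m = 0.127 × 47.05 / 20.95 = 0.2852
E(R_Ulmer) = R_f + β × MRP = 4.7601% + 0.2852 × 7.3782% = 6.86%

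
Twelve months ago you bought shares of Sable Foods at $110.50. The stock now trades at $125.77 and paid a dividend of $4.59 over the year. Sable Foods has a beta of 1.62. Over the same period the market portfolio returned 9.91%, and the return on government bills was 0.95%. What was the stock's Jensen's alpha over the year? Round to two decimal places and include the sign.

Realised HPR = (P1 + D1 − P0) / P0 = (125.77 + 4.59 − 110.50) / 110.50 = 19.86 / 110.50 = 17.9729%
MRP = 9.91% − 0.95% = 8.96%
CAPM required = R_f + β·MRP = 0.95% + 1.62 × 8.96% = 15.4652%
α = realised − required = 17.9729% − 15.4652% = +2.51%

+2.51%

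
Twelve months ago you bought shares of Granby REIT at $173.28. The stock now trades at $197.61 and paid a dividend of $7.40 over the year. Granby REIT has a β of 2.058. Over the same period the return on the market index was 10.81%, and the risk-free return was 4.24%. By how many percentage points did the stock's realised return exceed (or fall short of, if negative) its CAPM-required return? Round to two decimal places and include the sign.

Realised HPR = (P1 + D1 − P0) / P0 = (197.61 + 7.40 − 173.28) / 173.28 = 31.73 / 173.28 = 18.3114%
MRP = 10.81% − 4.24% = 6.57%
CAPM required = R_f + β·MRP = 4.24% + 2.058 × 6.57% = 17.76106%
α = realised − required = 18.3114% − 17.76106% = +0.55%

+0.55%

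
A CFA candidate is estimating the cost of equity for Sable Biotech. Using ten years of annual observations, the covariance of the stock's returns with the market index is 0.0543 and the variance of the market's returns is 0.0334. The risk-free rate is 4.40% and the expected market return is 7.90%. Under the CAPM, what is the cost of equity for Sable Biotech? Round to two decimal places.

β = Cov(R_i, R_m) / Var(R_m) = 0.0543 / 0.0334 = 1.6257
MRP = 7.90% − 4.40% = 3.50%
E(R) = R_f + β × MRP = 4.40% + 1.6257 × 3.50% = 10.09%

10.09%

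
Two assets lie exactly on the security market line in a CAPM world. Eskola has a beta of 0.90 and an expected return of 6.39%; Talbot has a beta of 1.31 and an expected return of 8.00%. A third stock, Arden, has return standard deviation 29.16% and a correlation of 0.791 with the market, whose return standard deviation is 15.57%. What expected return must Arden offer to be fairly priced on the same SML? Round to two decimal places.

8.67%

MRP = (8.00% − 6.39%) / (1.31 − 0.90) = 3.9268%
R_f = 6.39% − 0.90 × 3.9268% = 2.8559%
β_Arden = ρ·σ_i/σ_m = 0.791 × 29.16 / 15.57 = 1.4814
E(R_Arden) = R_f + β × MRP = 2.8559% + 1.4814 × 3.9268% = 8.67%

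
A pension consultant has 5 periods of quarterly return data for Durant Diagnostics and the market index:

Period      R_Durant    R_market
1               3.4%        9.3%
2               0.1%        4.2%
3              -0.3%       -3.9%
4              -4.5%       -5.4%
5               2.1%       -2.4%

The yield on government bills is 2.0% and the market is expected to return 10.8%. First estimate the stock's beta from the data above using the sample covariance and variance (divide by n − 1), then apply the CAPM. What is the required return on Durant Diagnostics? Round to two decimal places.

Mean R_i = (3.4 + 0.1 − 0.3 − 4.5 + 2.1) / 5 = 0.1600%
Mean R_m = (9.3 + 4.2 − 3.9 − 5.4 − 2.4) / 5 = 0.3600%
Σ(R_i − R̄_i)(R_m − R̄_m) = 52.1820  ⇒  Cov = 52.1820 / 4 = 13.0455
Σ(R_m − R̄_m)² = 153.6120  ⇒  Var(R_m) = 153.6120 / 4 = 38.4030
β = Cov / Var(R_m) = 13.0455 / 38.4030 = 0.3397
MRP = 10.8% − 2.0% = 8.80%
E(R) = R_f + β × MRP = 2.0% + 0.3397 × 8.8% = 4.99%

4.99%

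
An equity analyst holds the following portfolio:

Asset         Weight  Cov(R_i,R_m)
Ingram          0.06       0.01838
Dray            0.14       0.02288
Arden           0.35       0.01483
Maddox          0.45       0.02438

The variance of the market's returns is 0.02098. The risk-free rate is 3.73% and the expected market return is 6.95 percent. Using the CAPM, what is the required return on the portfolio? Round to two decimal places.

6.87%

β_Ingram = 0.01838 / 0.02098 = 0.8761
β_Dray = 0.02288 / 0.02098 = 1.0906
β_Arden = 0.01483 / 0.02098 = 0.7069
β_Maddox = 0.02438 / 0.02098 = 1.1621
β_P = Σ w_i β_i = 0.06×0.8761 + 0.14×1.0906 + 0.35×0.7069 + 0.45×1.1621 = 0.9756
MRP = 6.95% − 3.73% = 3.22%
E(R_P) = R_f + β_P × MRP = 3.73% + 0.9756 × 3.22% = 6.87%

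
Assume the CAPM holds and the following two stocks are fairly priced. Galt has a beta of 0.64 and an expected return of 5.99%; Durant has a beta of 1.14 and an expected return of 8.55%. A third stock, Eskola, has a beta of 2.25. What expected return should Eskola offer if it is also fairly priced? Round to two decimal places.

14.23%

MRP (SML slope) = (8.55% − 5.99%) / (1.14 − 0.64) = 2.56% / 0.50 = 5.1200%
R_f (intercept) = 5.99% − 0.64 × 5.1200% = 2.7132%
E(R_Eskola) = R_f + β × MRP = 2.7132% + 2.25 × 5.1200% = 14.23%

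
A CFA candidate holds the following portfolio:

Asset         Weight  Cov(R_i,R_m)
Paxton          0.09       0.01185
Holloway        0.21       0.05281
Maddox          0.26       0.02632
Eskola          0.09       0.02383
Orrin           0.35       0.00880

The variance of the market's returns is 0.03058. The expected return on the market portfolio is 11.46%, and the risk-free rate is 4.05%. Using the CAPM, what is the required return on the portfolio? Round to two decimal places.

β_Paxton = 0.01185 / 0.03058 = 0.3875
β_Holloway = 0.05281 / 0.03058 = 1.7269
β_Maddox = 0.02632 / 0.03058 = 0.8607
β_Eskola = 0.02383 / 0.03058 = 0.7793
β_Orrin = 0.00880 / 0.03058 = 0.2878
β_P = Σ w_i β_i = 0.09×0.3875 + 0.21×1.7269 + 0.26×0.8607 + 0.09×0.7793 + 0.35×0.2878 = 0.7922
MRP = 11.46% − 4.05% = 7.41%
E(R_P) = R_f + β_P × MRP = 4.05% + 0.7922 × 7.41% = 9.92%

9.92%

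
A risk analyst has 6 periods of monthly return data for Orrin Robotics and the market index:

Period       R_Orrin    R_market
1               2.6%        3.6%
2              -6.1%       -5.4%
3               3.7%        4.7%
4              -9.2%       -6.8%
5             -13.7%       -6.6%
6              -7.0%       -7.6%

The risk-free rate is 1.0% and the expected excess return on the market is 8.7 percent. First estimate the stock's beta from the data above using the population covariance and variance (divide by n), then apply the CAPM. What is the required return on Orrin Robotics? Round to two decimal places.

Mean R_i = (2.6 − 6.1 + 3.7 − 9.2 − 13.7 − 7.0) / 6 = -4.9500%
Mean R_m = (3.6 − 5.4 + 4.7 − 6.8 − 6.6 − 7.6) / 6 = -3.0167%
Σ(R_i − R̄_i)(R_m − R̄_m) = 176.2750  ⇒  Cov = 176.2750 / 6 = 29.3792
Σ(R_m − R̄_m)² = 157.1683  ⇒  Var(R_m) = 157.1683 / 6 = 26.1947
β = Cov / Var(R_m) = 29.3792 / 26.1947 = 1.1216
E(R) = R_f + β × MRP = 1.0% + 1.1216 × 8.7% = 10.76%

10.76%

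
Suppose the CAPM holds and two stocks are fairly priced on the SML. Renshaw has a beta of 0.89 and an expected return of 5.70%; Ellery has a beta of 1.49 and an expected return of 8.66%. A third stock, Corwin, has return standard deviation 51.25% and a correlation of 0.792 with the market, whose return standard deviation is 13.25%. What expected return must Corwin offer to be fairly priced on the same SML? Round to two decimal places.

16.42%

MRP = (8.66% − 5.70%) / (1.49 − 0.89) = 4.9333%
R_f = 5.70% − 0.89 × 4.9333% = 1.3094%
β_Corwin = ρ·σ_i/σ_m = 0.792 × 51.25 / 13.25 = 3.0634
E(R_Corwin) = R_f + β × MRP = 1.3094% + 3.0634 × 4.9333% = 16.42%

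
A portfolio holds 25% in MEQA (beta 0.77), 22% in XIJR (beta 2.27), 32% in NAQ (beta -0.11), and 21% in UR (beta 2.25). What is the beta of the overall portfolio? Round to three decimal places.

1.129

β_P = Σ w_i β_i = 0.25×0.77 + 0.22×2.27 + 0.32×-0.11 + 0.21×2.25 = 1.1292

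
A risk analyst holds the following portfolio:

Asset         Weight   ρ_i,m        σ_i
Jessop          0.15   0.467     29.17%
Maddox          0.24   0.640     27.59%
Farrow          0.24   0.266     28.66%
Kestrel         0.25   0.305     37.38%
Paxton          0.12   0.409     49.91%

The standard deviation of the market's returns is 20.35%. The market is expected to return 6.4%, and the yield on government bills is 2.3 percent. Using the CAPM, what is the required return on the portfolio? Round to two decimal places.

5.00%

β_Jessop = 0.467 × 29.17% / 20.35% = 0.6694
β_Maddox = 0.640 × 27.59% / 20.35% = 0.8677
β_Farrow = 0.266 × 28.66% / 20.35% = 0.3746
β_Kestrel = 0.305 × 37.38% / 20.35% = 0.5602
β_Paxton = 0.409 × 49.91% / 20.35% = 1.0031
β_P = Σ w_i β_i = 0.15×0.6694 + 0.24×0.8677 + 0.24×0.3746 + 0.25×0.5602 + 0.12×1.0031 = 0.6590
MRP = 6.4% − 2.3% = 4.10%
E(R_P) = R_f + β_P × MRP = 2.3% + 0.6590 × 4.1% = 5.00%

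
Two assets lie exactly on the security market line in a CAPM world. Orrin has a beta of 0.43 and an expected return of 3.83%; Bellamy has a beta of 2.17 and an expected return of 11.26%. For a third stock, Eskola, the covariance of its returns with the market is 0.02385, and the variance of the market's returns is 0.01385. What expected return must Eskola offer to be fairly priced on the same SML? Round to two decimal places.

MRP = (11.26% − 3.83%) / (2.17 − 0.43) = 4.2701%
R_f = 3.83% − 0.43 × 4.2701% = 1.9939%
β_Eskola = Cov / Var(R_m) = 0.02385 / 0.01385 = 1.7220
E(R_Eskola) = R_f + β × MRP = 1.9939% + 1.7220 × 4.2701% = 9.35%

9.35%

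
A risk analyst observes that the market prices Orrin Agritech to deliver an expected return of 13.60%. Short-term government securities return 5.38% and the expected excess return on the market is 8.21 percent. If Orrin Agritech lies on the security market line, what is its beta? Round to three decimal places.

1.001

β = (E(R) − R_f) / MRP = (13.60% − 5.38%) / 8.21% = 8.22% / 8.21% = 1.001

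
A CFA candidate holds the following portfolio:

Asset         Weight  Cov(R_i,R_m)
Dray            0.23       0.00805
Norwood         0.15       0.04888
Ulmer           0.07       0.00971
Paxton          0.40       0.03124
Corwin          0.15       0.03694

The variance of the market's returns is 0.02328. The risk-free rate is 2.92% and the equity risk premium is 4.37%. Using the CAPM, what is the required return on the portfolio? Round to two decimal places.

8.16%

β_Dray = 0.00805 / 0.02328 = 0.3458
β_Norwood = 0.04888 / 0.02328 = 2.0997
β_Ulmer = 0.00971 / 0.02328 = 0.4171
β_Paxton = 0.03124 / 0.02328 = 1.3419
β_Corwin = 0.03694 / 0.02328 = 1.5868
β_P = Σ w_i β_i = 0.23×0.3458 + 0.15×2.0997 + 0.07×0.4171 + 0.40×1.3419 + 0.15×1.5868 = 1.1985
E(R_P) = R_f + β_P × MRP = 2.92% + 1.1985 × 4.37% = 8.16%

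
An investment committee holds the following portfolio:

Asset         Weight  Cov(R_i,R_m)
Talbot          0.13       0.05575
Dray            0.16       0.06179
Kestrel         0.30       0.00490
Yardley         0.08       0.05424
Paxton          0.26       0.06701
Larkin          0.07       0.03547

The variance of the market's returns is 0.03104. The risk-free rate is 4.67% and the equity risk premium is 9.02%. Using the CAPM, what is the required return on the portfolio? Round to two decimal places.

17.12%

β_Talbot = 0.05575 / 0.03104 = 1.7961
β_Dray = 0.06179 / 0.03104 = 1.9907
β_Kestrel = 0.00490 / 0.03104 = 0.1579
β_Yardley = 0.05424 / 0.03104 = 1.7474
β_Paxton = 0.06701 / 0.03104 = 2.1588
β_Larkin = 0.03547 / 0.03104 = 1.1427
β_P = Σ w_i β_i = 0.13×1.7961 + 0.16×1.9907 + 0.30×0.1579 + 0.08×1.7474 + 0.26×2.1588 + 0.07×1.1427 = 1.3804
E(R_P) = R_f + β_P × MRP = 4.67% + 1.3804 × 9.02% = 17.12%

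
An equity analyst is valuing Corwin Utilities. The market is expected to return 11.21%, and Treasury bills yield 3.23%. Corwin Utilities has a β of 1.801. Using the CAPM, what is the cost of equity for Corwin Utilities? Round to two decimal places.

Market risk premium = E(R_m) − R_f = 11.21% − 3.23% = 7.98%
E(R) = R_f + β × MRP = 3.23% + 1.801 × 7.98% = 17.60%

17.60%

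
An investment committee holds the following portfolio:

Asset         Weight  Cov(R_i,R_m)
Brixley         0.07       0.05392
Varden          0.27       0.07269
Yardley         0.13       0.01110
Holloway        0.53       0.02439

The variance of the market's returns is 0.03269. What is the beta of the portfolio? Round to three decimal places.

β_Brixley = 0.05392 / 0.03269 = 1.6494
β_Varden = 0.07269 / 0.03269 = 2.2236
β_Yardley = 0.01110 / 0.03269 = 0.3396
β_Holloway = 0.02439 / 0.03269 = 0.7461
β_P = Σ w_i β_i = 0.07×1.6494 + 0.27×2.2236 + 0.13×0.3396 + 0.53×0.7461 = 1.1554

1.155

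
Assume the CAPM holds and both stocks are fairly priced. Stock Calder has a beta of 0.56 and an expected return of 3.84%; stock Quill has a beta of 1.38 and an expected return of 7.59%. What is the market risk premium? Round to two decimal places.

4.57%

Both satisfy E(R) = R_f + β·MRP, so the slope of the SML is
MRP = (7.59% − 3.84%) / (1.38 − 0.56) = 3.75% / 0.82 = 4.5732%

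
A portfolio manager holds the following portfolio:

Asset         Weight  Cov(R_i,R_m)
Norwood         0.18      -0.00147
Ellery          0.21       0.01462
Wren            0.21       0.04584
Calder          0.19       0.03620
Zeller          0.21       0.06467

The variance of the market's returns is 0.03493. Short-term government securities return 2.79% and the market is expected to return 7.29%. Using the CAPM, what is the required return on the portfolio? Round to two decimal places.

β_Norwood = -0.00147 / 0.03493 = -0.0421
β_Ellery = 0.01462 / 0.03493 = 0.4186
β_Wren = 0.04584 / 0.03493 = 1.3123
β_Calder = 0.03620 / 0.03493 = 1.0364
β_Zeller = 0.06467 / 0.03493 = 1.8514
β_P = Σ w_i β_i = 0.18×-0.0421 + 0.21×0.4186 + 0.21×1.3123 + 0.19×1.0364 + 0.21×1.8514 = 0.9416
MRP = 7.29% − 2.79% = 4.50%
E(R_P) = R_f + β_P × MRP = 2.79% + 0.9416 × 4.50% = 7.03%

7.03%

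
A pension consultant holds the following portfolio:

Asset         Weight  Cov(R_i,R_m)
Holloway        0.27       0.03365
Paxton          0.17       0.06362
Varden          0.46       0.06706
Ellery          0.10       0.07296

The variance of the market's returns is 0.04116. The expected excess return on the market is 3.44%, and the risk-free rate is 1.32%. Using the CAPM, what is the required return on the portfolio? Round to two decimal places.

6.17%

β_Holloway = 0.03365 / 0.04116 = 0.8175
β_Paxton = 0.06362 / 0.04116 = 1.5457
β_Varden = 0.06706 / 0.04116 = 1.6293
β_Ellery = 0.07296 / 0.04116 = 1.7726
β_P = Σ w_i β_i = 0.27×0.8175 + 0.17×1.5457 + 0.46×1.6293 + 0.10×1.7726 = 1.4102
E(R_P) = R_f + β_P × MRP = 1.32% + 1.4102 × 3.44% = 6.17%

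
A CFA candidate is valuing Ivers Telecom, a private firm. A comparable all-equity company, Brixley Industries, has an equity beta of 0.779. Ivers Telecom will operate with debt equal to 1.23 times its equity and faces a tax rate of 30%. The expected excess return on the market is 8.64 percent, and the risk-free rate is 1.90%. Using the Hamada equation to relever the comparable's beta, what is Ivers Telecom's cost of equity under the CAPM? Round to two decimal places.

β_L = β_U × [1 + (1 − t)(D/E)] = 0.779 × [1 + (1 − 0.30) × 1.23]
    = 0.779 × [1 + 0.70 × 1.23] = 0.779 × 1.8610 = 1.4497
E(R) = R_f + β_L × MRP = 1.90% + 1.4497 × 8.64% = 14.43%

14.43%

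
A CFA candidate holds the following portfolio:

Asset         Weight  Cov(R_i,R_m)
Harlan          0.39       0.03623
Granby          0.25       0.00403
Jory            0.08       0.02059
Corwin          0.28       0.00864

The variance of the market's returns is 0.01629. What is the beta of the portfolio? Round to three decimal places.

β_Harlan = 0.03623 / 0.01629 = 2.2241
β_Granby = 0.00403 / 0.01629 = 0.2474
β_Jory = 0.02059 / 0.01629 = 1.2640
β_Corwin = 0.00864 / 0.01629 = 0.5304
β_P = Σ w_i β_i = 0.39×2.2241 + 0.25×0.2474 + 0.08×1.2640 + 0.28×0.5304 = 1.1789

1.179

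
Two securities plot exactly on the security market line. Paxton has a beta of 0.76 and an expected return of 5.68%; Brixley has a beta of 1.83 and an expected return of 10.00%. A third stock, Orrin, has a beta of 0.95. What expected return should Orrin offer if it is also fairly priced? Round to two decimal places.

MRP (SML slope) = (10.00% − 5.68%) / (1.83 − 0.76) = 4.32% / 1.07 = 4.0374%
R_f (intercept) = 5.68% − 0.76 × 4.0374% = 2.6116%
E(R_Orrin) = R_f + β × MRP = 2.6116% + 0.95 × 4.0374% = 6.45%

6.45%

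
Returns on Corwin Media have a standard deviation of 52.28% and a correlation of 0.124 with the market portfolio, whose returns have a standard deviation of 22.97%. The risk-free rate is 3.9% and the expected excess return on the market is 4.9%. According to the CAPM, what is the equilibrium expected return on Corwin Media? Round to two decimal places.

β = ρ × σ_i / σ_m = 0.124 × 52.28% / 22.97% = 0.2822
E(R) = 3.9% + 0.2822 × 4.9% = 5.28%

5.28%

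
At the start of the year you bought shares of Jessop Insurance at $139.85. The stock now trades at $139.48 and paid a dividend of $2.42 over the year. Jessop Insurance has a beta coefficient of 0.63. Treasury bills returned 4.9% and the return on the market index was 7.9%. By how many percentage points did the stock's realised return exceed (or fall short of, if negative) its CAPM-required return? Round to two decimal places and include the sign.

Realised HPR = (P1 + D1 − P0) / P0 = (139.48 + 2.42 − 139.85) / 139.85 = 2.05 / 139.85 = 1.4659%
MRP = 7.9% − 4.9% = 3.00%
CAPM required = R_f + β·MRP = 4.9% + 0.63 × 3.0% = 6.7900%
α = realised − required = 1.4659% − 6.7900% = -5.32%

-5.32%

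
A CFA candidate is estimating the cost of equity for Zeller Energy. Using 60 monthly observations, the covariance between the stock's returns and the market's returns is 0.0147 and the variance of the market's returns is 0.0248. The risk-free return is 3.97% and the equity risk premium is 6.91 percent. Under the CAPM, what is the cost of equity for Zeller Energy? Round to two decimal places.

β = Cov(R_i, R_m) / Var(R_m) = 0.0147 / 0.0248 = 0.5927
E(R) = R_f + β × MRP = 3.97% + 0.5927 × 6.91% = 8.07%

8.07%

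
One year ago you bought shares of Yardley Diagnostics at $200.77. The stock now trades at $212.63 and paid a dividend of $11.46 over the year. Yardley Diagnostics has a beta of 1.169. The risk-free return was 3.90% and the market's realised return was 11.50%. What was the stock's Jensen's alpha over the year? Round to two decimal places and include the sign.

-1.17%

Realised HPR = (P1 + D1 − P0) / P0 = (212.63 + 11.46 − 200.77) / 200.77 = 23.32 / 200.77 = 11.6153%
MRP = 11.50% − 3.90% = 7.60%
CAPM required = R_f + β·MRP = 3.90% + 1.169 × 7.60% = 12.78440%
α = realised − required = 11.6153% − 12.78440% = -1.17%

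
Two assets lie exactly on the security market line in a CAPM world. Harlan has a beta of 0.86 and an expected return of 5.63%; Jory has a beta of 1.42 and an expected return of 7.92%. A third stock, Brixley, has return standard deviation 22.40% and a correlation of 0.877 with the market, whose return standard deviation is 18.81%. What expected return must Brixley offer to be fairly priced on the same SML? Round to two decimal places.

6.38%

MRP = (7.92% − 5.63%) / (1.42 − 0.86) = 4.0893%
R_f = 5.63% − 0.86 × 4.0893% = 2.1132%
β_Brixley = ρ·σ_i/σ_m = 0.877 × 22.40 / 18.81 = 1.0444
E(R_Brixley) = R_f + β × MRP = 2.1132% + 1.0444 × 4.0893% = 6.38%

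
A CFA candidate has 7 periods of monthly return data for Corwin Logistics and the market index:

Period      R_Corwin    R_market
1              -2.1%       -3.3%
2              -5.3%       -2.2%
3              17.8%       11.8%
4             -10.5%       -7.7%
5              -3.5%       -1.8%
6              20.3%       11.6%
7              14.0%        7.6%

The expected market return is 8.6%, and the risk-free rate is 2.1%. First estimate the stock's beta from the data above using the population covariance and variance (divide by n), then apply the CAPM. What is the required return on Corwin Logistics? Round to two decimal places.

12.33%

Mean R_i = (-2.1 − 5.3 + 17.8 − 10.5 − 3.5 + 20.3 + 14.0) / 7 = 4.3857%
Mean R_m = (-3.3 − 2.2 + 11.8 − 7.7 − 1.8 + 11.6 + 7.6) / 7 = 2.2857%
Σ(R_i − R̄_i)(R_m − R̄_m) = 587.4886  ⇒  Cov = 587.4886 / 7 = 83.9269
Σ(R_m − R̄_m)² = 373.2486  ⇒  Var(R_m) = 373.2486 / 7 = 53.3212
β = Cov / Var(R_m) = 83.9269 / 53.3212 = 1.5740
MRP = 8.6% − 2.1% = 6.50%
E(R) = R_f + β × MRP = 2.1% + 1.5740 × 6.5% = 12.33%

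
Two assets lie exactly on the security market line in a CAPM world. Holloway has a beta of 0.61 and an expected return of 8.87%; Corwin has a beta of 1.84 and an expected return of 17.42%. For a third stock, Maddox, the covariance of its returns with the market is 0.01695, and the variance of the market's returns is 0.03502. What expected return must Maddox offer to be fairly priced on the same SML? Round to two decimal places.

7.99%

MRP = (17.42% − 8.87%) / (1.84 − 0.61) = 6.9512%
R_f = 8.87% − 0.61 × 6.9512% = 4.6298%
β_Maddox = Cov / Var(R_m) = 0.01695 / 0.03502 = 0.4840
E(R_Maddox) = R_f + β × MRP = 4.6298% + 0.4840 × 6.9512% = 7.99%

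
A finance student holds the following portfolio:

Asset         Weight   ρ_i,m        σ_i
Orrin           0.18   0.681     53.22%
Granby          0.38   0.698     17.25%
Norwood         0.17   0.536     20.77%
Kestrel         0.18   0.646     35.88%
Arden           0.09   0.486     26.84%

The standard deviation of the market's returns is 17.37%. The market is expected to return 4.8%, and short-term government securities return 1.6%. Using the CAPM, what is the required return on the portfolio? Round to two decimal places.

4.98%

β_Orrin = 0.681 × 53.22% / 17.37% = 2.0865
β_Granby = 0.698 × 17.25% / 17.37% = 0.6932
β_Norwood = 0.536 × 20.77% / 17.37% = 0.6409
β_Kestrel = 0.646 × 35.88% / 17.37% = 1.3344
β_Arden = 0.486 × 26.84% / 17.37% = 0.7510
β_P = Σ w_i β_i = 0.18×2.0865 + 0.38×0.6932 + 0.17×0.6409 + 0.18×1.3344 + 0.09×0.7510 = 1.0557
MRP = 4.8% − 1.6% = 3.20%
E(R_P) = R_f + β_P × MRP = 1.6% + 1.0557 × 3.2% = 4.98%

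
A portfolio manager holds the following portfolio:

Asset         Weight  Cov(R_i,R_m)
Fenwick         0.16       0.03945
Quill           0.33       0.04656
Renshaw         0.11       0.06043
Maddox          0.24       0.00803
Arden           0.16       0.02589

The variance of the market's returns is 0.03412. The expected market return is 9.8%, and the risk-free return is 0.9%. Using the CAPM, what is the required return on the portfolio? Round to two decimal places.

β_Fenwick = 0.03945 / 0.03412 = 1.1562
β_Quill = 0.04656 / 0.03412 = 1.3646
β_Renshaw = 0.06043 / 0.03412 = 1.7711
β_Maddox = 0.00803 / 0.03412 = 0.2353
β_Arden = 0.02589 / 0.03412 = 0.7588
β_P = Σ w_i β_i = 0.16×1.1562 + 0.33×1.3646 + 0.11×1.7711 + 0.24×0.2353 + 0.16×0.7588 = 1.0080
MRP = 9.8% − 0.9% = 8.90%
E(R_P) = R_f + β_P × MRP = 0.9% + 1.0080 × 8.9% = 9.87%

9.87%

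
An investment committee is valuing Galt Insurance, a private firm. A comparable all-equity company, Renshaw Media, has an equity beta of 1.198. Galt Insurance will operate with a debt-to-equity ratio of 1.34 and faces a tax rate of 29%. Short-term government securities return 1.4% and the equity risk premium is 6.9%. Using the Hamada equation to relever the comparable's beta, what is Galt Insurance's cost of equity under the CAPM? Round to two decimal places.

17.53%

β_L = β_U × [1 + (1 − t)(D/E)] = 1.198 × [1 + (1 − 0.29) × 1.34]
    = 1.198 × [1 + 0.71 × 1.34] = 1.198 × 1.9514 = 2.3378
E(R) = R_f + β_L × MRP = 1.4% + 2.3378 × 6.9% = 17.53%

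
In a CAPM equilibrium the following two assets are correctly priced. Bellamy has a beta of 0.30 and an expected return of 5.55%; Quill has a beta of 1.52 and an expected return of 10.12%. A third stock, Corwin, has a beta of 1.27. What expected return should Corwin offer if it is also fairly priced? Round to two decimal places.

9.18%

MRP (SML slope) = (10.12% − 5.55%) / (1.52 − 0.30) = 4.57% / 1.22 = 3.7459%
R_f (intercept) = 5.55% − 0.30 × 3.7459% = 4.4262%
E(R_Corwin) = R_f + β × MRP = 4.4262% + 1.27 × 3.7459% = 9.18%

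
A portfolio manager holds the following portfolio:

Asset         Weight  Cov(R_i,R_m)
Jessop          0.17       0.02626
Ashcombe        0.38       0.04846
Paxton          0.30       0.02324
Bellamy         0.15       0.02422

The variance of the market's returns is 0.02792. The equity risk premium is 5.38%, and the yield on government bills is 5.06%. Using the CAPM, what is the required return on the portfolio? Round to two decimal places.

β_Jessop = 0.02626 / 0.02792 = 0.9405
β_Ashcombe = 0.04846 / 0.02792 = 1.7357
β_Paxton = 0.02324 / 0.02792 = 0.8324
β_Bellamy = 0.02422 / 0.02792 = 0.8675
β_P = Σ w_i β_i = 0.17×0.9405 + 0.38×1.7357 + 0.30×0.8324 + 0.15×0.8675 = 1.1993
E(R_P) = R_f + β_P × MRP = 5.06% + 1.1993 × 5.38% = 11.51%

11.51%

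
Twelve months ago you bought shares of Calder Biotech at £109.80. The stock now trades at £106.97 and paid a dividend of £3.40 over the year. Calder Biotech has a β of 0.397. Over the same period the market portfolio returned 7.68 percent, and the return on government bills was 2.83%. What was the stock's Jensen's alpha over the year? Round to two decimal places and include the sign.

Realised HPR = (P1 + D1 − P0) / P0 = (106.97 + 3.40 − 109.80) / 109.80 = 0.57 / 109.80 = 0.5191%
MRP = 7.68% − 2.83% = 4.85%
CAPM required = R_f + β·MRP = 2.83% + 0.397 × 4.85% = 4.75545%
α = realised − required = 0.5191% − 4.75545% = -4.24%

-4.24%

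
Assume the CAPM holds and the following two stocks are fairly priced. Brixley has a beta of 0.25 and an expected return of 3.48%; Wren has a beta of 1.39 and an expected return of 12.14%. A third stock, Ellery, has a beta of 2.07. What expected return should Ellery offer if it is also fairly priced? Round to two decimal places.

17.31%

MRP (SML slope) = (12.14% − 3.48%) / (1.39 − 0.25) = 8.66% / 1.14 = 7.5965%
R_f (intercept) = 3.48% − 0.25 × 7.5965% = 1.5809%
E(R_Ellery) = R_f + β × MRP = 1.5809% + 2.07 × 7.5965% = 17.31%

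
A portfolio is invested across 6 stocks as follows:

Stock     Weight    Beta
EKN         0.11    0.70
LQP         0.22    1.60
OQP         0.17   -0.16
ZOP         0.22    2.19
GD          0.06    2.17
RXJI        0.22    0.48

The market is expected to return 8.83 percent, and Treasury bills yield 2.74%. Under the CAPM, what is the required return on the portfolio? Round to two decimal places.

β_P = Σ w_i β_i = 0.11×0.70 + 0.22×1.60 + 0.17×-0.16 + 0.22×2.19 + 0.06×2.17 + 0.22×0.48 = 1.1194
MRP = 8.83% − 2.74% = 6.09%
E(R_P) = R_f + β_P × MRP = 2.74% + 1.1194 × 6.09% = 9.56%

9.56%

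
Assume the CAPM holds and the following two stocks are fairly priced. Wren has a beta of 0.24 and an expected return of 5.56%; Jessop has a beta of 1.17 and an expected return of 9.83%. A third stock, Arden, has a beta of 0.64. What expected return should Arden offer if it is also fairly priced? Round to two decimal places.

MRP (SML slope) = (9.83% − 5.56%) / (1.17 − 0.24) = 4.27% / 0.93 = 4.5914%
R_f (intercept) = 5.56% − 0.24 × 4.5914% = 4.4581%
E(R_Arden) = R_f + β × MRP = 4.4581% + 0.64 × 4.5914% = 7.40%

7.40%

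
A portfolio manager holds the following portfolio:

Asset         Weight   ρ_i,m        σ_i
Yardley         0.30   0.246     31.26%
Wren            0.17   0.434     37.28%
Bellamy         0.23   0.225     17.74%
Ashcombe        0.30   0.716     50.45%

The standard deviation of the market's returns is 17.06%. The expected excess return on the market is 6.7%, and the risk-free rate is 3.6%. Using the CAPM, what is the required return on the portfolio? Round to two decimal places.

10.20%

β_Yardley = 0.246 × 31.26% / 17.06% = 0.4508
β_Wren = 0.434 × 37.28% / 17.06% = 0.9484
β_Bellamy = 0.225 × 17.74% / 17.06% = 0.2340
β_Ashcombe = 0.716 × 50.45% / 17.06% = 2.1174
β_P = Σ w_i β_i = 0.30×0.4508 + 0.17×0.9484 + 0.23×0.2340 + 0.30×2.1174 = 0.9855
E(R_P) = R_f + β_P × MRP = 3.6% + 0.9855 × 6.7% = 10.20%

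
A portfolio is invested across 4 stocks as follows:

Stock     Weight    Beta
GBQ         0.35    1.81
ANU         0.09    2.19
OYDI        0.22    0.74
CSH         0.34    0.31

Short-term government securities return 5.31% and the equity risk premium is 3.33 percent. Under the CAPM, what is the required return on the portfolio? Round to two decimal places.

β_P = Σ w_i β_i = 0.35×1.81 + 0.09×2.19 + 0.22×0.74 + 0.34×0.31 = 1.0988
E(R_P) = R_f + β_P × MRP = 5.31% + 1.0988 × 3.33% = 8.97%

8.97%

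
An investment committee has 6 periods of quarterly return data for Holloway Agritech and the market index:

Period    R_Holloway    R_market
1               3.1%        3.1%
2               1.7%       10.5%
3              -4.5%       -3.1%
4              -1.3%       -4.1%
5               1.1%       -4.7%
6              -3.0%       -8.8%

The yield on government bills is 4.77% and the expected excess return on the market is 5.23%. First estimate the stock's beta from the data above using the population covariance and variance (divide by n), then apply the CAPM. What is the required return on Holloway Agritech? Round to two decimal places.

Mean R_i = (3.1 + 1.7 − 4.5 − 1.3 + 1.1 − 3.0) / 6 = -0.4833%
Mean R_m = (3.1 + 10.5 − 3.1 − 4.1 − 4.7 − 8.8) / 6 = -1.1833%
Σ(R_i − R̄_i)(R_m − R̄_m) = 64.5383  ⇒  Cov = 64.5383 / 6 = 10.7564
Σ(R_m − R̄_m)² = 237.4083  ⇒  Var(R_m) = 237.4083 / 6 = 39.5681
β = Cov / Var(R_m) = 10.7564 / 39.5681 = 0.2718
E(R) = R_f + β × MRP = 4.77% + 0.2718 × 5.23% = 6.19%

6.19%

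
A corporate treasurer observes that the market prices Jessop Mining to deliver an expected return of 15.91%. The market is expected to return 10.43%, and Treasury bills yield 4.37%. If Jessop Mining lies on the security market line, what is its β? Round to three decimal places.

MRP = 10.43% − 4.37% = 6.06%
β = (E(R) − R_f) / MRP = (15.91% − 4.37%) / 6.06% = 11.54% / 6.06% = 1.904

1.904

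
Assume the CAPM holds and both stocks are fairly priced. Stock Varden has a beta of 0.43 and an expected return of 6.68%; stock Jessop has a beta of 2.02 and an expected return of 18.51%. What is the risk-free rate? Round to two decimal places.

3.48%

Both satisfy E(R) = R_f + β·MRP, so the slope of the SML is
MRP = (18.51% − 6.68%) / (2.02 − 0.43) = 11.83% / 1.59 = 7.4403%
R_f = E(R_Varden) − β_Varden·MRP = 6.68% − 0.43 × 7.4403% = 3.4807%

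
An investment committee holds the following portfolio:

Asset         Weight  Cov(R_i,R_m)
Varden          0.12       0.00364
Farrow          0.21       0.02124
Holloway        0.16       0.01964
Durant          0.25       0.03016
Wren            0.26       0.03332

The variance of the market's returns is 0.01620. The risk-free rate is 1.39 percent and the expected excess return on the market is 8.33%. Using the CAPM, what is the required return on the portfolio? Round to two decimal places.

13.86%

β_Varden = 0.00364 / 0.01620 = 0.2247
β_Farrow = 0.02124 / 0.01620 = 1.3111
β_Holloway = 0.01964 / 0.01620 = 1.2123
β_Durant = 0.03016 / 0.01620 = 1.8617
β_Wren = 0.03332 / 0.01620 = 2.0568
β_P = Σ w_i β_i = 0.12×0.2247 + 0.21×1.3111 + 0.16×1.2123 + 0.25×1.8617 + 0.26×2.0568 = 1.4965
E(R_P) = R_f + β_P × MRP = 1.39% + 1.4965 × 8.33% = 13.86%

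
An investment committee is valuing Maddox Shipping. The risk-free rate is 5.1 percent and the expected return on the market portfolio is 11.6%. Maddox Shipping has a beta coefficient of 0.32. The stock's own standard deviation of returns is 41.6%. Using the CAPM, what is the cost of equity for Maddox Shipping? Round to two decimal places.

Market risk premium = E(R_m) − R_f = 11.6% − 5.1% = 6.50%
E(R) = R_f + β × MRP = 5.1% + 0.32 × 6.5% = 7.18%

7.18%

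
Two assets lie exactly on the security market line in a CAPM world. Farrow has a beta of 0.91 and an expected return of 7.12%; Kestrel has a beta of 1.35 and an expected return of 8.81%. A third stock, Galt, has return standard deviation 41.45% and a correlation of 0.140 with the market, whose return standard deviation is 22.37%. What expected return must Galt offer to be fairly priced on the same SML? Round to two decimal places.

MRP = (8.81% − 7.12%) / (1.35 − 0.91) = 3.8409%
R_f = 7.12% − 0.91 × 3.8409% = 3.6248%
β_Galt = ρ·σ_i/σ_m = 0.140 × 41.45 / 22.37 = 0.2594
E(R_Galt) = R_f + β × MRP = 3.6248% + 0.2594 × 3.8409% = 4.62%

4.62%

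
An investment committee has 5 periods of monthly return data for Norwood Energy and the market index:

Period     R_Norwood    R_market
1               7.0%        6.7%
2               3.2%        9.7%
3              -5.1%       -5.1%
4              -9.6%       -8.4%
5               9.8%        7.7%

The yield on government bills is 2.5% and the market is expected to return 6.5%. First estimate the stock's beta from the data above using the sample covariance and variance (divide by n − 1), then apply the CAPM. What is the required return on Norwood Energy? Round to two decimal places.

6.15%

Mean R_i = (7.0 + 3.2 − 5.1 − 9.6 + 9.8) / 5 = 1.0600%
Mean R_m = (6.7 + 9.7 − 5.1 − 8.4 + 7.7) / 5 = 2.1200%
Σ(R_i − R̄_i)(R_m − R̄_m) = 248.8140  ⇒  Cov = 248.8140 / 4 = 62.2035
Σ(R_m − R̄_m)² = 272.3680  ⇒  Var(R_m) = 272.3680 / 4 = 68.0920
β = Cov / Var(R_m) = 62.2035 / 68.0920 = 0.9135
MRP = 6.5% − 2.5% = 4.00%
E(R) = R_f + β × MRP = 2.5% + 0.9135 × 4.0% = 6.15%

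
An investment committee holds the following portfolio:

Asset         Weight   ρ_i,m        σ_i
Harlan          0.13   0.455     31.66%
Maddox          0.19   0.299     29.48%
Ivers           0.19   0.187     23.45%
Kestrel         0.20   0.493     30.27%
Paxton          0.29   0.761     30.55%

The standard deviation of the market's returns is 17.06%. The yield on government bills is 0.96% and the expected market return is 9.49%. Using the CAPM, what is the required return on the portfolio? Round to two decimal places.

β_Harlan = 0.455 × 31.66% / 17.06% = 0.8444
β_Maddox = 0.299 × 29.48% / 17.06% = 0.5167
β_Ivers = 0.187 × 23.45% / 17.06% = 0.2570
β_Kestrel = 0.493 × 30.27% / 17.06% = 0.8747
β_Paxton = 0.761 × 30.55% / 17.06% = 1.3628
β_P = Σ w_i β_i = 0.13×0.8444 + 0.19×0.5167 + 0.19×0.2570 + 0.20×0.8747 + 0.29×1.3628 = 0.8269
MRP = 9.49% − 0.96% = 8.53%
E(R_P) = R_f + β_P × MRP = 0.96% + 0.8269 × 8.53% = 8.01%

8.01%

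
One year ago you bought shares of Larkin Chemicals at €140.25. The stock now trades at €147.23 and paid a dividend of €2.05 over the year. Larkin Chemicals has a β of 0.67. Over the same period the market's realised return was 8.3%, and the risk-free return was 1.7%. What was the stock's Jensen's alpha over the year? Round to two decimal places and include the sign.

+0.32%

Realised HPR = (P1 + D1 − P0) / P0 = (147.23 + 2.05 − 140.25) / 140.25 = 9.03 / 140.25 = 6.4385%
MRP = 8.3% − 1.7% = 6.60%
CAPM required = R_f + β·MRP = 1.7% + 0.67 × 6.6% = 6.1220%
α = realised − required = 6.4385% − 6.1220% = +0.32%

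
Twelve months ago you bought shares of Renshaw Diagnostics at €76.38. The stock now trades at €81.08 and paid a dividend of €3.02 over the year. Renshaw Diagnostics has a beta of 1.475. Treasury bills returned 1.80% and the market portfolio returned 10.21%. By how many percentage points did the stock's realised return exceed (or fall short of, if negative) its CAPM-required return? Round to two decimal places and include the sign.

-4.10%

Realised HPR = (P1 + D1 − P0) / P0 = (81.08 + 3.02 − 76.38) / 76.38 = 7.72 / 76.38 = 10.1074%
MRP = 10.21% − 1.80% = 8.41%
CAPM required = R_f + β·MRP = 1.80% + 1.475 × 8.41% = 14.20475%
α = realised − required = 10.1074% − 14.20475% = -4.10%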